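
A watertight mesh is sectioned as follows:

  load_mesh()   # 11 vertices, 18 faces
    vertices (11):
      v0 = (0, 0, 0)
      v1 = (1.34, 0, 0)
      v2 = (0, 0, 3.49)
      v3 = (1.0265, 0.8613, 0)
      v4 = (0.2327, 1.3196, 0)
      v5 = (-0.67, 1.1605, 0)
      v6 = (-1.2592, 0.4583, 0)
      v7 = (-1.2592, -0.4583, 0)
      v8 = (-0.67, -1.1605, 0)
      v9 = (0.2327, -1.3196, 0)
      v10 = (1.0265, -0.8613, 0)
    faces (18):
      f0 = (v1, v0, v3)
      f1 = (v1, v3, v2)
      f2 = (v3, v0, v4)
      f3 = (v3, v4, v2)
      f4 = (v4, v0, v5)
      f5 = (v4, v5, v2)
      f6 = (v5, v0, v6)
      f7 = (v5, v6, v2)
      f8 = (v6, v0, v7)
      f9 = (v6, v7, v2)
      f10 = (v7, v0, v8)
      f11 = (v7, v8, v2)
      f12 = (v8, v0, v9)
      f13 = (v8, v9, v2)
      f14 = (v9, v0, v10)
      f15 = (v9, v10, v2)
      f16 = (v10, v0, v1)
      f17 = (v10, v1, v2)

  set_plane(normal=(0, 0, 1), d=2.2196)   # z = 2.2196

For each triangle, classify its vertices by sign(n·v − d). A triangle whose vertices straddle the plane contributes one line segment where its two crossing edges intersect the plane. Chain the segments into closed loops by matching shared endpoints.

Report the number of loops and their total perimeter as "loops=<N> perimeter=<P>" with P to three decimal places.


loops=1 perimeter=3.003

Straddling triangles (9 of 18):
  (v1,v3,v2) [--+] → (0.373658, 0.313523, 2.2196)–(0.487775, 0, 2.2196)  len=0.3336
  (v3,v4,v2) [--+] → (0.0847055, 0.48035, 2.2196)–(0.373658, 0.313523, 2.2196)  len=0.3337
  (v4,v5,v2) [--+] → (-0.243888, 0.422435, 2.2196)–(0.0847055, 0.48035, 2.2196)  len=0.3337
  (v5,v6,v2) [--+] → (-0.458363, 0.166826, 2.2196)–(-0.243888, 0.422435, 2.2196)  len=0.3337
  (v6,v7,v2) [--+] → (-0.458363, -0.166826, 2.2196)–(-0.458363, 0.166826, 2.2196)  len=0.3337
  (v7,v8,v2) [--+] → (-0.243888, -0.422435, 2.2196)–(-0.458363, -0.166826, 2.2196)  len=0.3337
  (v8,v9,v2) [--+] → (0.0847055, -0.48035, 2.2196)–(-0.243888, -0.422435, 2.2196)  len=0.3337
  (v9,v10,v2) [--+] → (0.373658, -0.313523, 2.2196)–(0.0847055, -0.48035, 2.2196)  len=0.3337
  (v10,v1,v2) [--+] → (0.487775, 0, 2.2196)–(0.373658, -0.313523, 2.2196)  len=0.3336

Chained into 1 loop(s):
  loop 1: 9 segments, perimeter = 3.0029
Total perimeter = 3.003


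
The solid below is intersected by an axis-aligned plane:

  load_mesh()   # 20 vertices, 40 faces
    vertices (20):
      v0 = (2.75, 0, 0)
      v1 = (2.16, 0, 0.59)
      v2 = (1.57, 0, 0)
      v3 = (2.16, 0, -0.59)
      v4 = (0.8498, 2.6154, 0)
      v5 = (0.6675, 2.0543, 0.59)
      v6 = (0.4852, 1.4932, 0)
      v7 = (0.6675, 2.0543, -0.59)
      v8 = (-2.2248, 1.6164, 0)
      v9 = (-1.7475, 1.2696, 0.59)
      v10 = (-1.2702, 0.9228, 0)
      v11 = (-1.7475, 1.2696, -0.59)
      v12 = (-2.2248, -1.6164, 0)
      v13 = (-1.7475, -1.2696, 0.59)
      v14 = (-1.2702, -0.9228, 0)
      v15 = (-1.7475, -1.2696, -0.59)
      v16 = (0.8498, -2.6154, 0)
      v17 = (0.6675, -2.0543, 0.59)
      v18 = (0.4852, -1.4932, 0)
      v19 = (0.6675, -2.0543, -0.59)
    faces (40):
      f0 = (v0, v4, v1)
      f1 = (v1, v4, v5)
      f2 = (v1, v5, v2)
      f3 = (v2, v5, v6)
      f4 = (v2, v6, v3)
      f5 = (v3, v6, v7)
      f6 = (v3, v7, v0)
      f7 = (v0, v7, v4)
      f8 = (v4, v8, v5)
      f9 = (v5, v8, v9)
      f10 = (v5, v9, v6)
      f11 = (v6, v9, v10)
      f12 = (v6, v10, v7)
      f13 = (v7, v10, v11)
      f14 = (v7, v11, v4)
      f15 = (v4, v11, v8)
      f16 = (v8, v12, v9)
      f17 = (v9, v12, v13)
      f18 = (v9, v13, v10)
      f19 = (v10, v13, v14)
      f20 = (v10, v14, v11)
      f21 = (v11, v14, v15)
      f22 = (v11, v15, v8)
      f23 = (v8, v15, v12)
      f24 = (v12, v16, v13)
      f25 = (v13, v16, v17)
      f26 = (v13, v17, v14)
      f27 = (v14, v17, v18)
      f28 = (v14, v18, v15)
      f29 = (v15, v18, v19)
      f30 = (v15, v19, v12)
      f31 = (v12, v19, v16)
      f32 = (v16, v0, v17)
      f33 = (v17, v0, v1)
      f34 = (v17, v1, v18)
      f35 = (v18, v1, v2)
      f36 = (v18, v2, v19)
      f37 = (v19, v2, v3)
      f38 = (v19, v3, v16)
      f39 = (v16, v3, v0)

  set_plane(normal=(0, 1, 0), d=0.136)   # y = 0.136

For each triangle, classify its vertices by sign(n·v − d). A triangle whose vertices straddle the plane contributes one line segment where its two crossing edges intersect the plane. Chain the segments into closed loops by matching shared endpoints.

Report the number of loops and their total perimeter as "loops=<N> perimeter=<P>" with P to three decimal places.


Straddling triangles (16 of 40):
  (v0,v4,v1) [-+-] → (2.65119, 0.136, 0)–(2.09187, 0.136, 0.55932)  len=0.7910
  (v1,v4,v5) [-++] → (2.09187, 0.136, 0.55932)–(2.06119, 0.136, 0.59)  len=0.0434
  (v1,v5,v2) [-+-] → (2.06119, 0.136, 0.59)–(1.51025, 0.136, 0.0390595)  len=0.7791
  (v2,v5,v6) [-++] → (1.51025, 0.136, 0.0390595)–(1.4712, 0.136, 0)  len=0.0552
  (v2,v6,v3) [-+-] → (1.4712, 0.136, 0)–(2.00746, 0.136, -0.536263)  len=0.7584
  (v3,v6,v7) [-++] → (2.00746, 0.136, -0.536263)–(2.06119, 0.136, -0.59)  len=0.0760
  (v3,v7,v0) [-+-] → (2.06119, 0.136, -0.59)–(2.61213, 0.136, -0.0390595)  len=0.7791
  (v0,v7,v4) [-++] → (2.61213, 0.136, -0.0390595)–(2.65119, 0.136, 0)  len=0.0552
  (v8,v12,v9) [+-+] → (-2.2248, 0.136, 0)–(-1.93498, 0.136, 0.358252)  len=0.4608
  (v9,v12,v13) [+--] → (-1.93498, 0.136, 0.358252)–(-1.7475, 0.136, 0.59)  len=0.2981
  (v9,v13,v10) [+-+] → (-1.7475, 0.136, 0.59)–(-1.44149, 0.136, 0.211737)  len=0.4865
  (v10,v13,v14) [+--] → (-1.44149, 0.136, 0.211737)–(-1.2702, 0.136, 0)  len=0.2723
  (v10,v14,v11) [+-+] → (-1.2702, 0.136, 0)–(-1.50071, 0.136, -0.284935)  len=0.3665
  (v11,v14,v15) [+--] → (-1.50071, 0.136, -0.284935)–(-1.7475, 0.136, -0.59)  len=0.3924
  (v11,v15,v8) [+-+] → (-1.7475, 0.136, -0.59)–(-1.97996, 0.136, -0.302646)  len=0.3696
  (v8,v15,v12) [+--] → (-1.97996, 0.136, -0.302646)–(-2.2248, 0.136, 0)  len=0.3893

Chained into 2 loop(s):
  loop 1: 8 segments, perimeter = 3.3375
  loop 2: 8 segments, perimeter = 3.0356
Total perimeter = 6.373

loops=2 perimeter=6.373


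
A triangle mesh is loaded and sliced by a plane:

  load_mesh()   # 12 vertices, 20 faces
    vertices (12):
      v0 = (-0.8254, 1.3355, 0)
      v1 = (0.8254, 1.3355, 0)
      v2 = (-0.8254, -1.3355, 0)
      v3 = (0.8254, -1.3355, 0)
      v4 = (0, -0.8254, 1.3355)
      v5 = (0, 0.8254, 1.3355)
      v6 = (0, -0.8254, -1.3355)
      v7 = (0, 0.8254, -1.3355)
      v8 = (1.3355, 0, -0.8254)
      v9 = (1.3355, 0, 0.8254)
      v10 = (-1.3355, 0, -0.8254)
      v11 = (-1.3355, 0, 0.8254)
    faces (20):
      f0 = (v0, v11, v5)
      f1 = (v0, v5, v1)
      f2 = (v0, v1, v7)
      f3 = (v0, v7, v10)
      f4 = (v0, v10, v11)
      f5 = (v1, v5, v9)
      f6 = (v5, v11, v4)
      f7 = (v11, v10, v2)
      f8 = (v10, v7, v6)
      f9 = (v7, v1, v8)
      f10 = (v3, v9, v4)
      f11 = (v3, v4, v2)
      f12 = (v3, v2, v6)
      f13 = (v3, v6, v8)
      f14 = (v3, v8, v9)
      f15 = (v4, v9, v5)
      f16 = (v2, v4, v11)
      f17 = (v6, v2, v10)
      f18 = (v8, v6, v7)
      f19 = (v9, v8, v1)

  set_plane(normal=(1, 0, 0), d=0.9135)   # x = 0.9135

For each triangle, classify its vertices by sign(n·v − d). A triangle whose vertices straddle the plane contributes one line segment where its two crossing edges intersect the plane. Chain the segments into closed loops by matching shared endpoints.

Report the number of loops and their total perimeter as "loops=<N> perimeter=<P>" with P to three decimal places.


Straddling triangles (8 of 20):
  (v1,v5,v9) [--+] → (0.9135, 0.260815, 0.986585)–(0.9135, 1.10484, 0.142556)  len=1.1936
  (v7,v1,v8) [--+] → (0.9135, 1.10484, -0.142556)–(0.9135, 0.260815, -0.986585)  len=1.1936
  (v3,v9,v4) [-+-] → (0.9135, -1.10484, 0.142556)–(0.9135, -0.260815, 0.986585)  len=1.1936
  (v3,v6,v8) [--+] → (0.9135, -0.260815, -0.986585)–(0.9135, -1.10484, -0.142556)  len=1.1936
  (v3,v8,v9) [-++] → (0.9135, -1.10484, -0.142556)–(0.9135, -1.10484, 0.142556)  len=0.2851
  (v4,v9,v5) [-+-] → (0.9135, -0.260815, 0.986585)–(0.9135, 0.260815, 0.986585)  len=0.5216
  (v8,v6,v7) [+--] → (0.9135, -0.260815, -0.986585)–(0.9135, 0.260815, -0.986585)  len=0.5216
  (v9,v8,v1) [++-] → (0.9135, 1.10484, -0.142556)–(0.9135, 1.10484, 0.142556)  len=0.2851

Chained into 1 loop(s):
  loop 1: 8 segments, perimeter = 6.3880
Total perimeter = 6.388

loops=1 perimeter=6.388


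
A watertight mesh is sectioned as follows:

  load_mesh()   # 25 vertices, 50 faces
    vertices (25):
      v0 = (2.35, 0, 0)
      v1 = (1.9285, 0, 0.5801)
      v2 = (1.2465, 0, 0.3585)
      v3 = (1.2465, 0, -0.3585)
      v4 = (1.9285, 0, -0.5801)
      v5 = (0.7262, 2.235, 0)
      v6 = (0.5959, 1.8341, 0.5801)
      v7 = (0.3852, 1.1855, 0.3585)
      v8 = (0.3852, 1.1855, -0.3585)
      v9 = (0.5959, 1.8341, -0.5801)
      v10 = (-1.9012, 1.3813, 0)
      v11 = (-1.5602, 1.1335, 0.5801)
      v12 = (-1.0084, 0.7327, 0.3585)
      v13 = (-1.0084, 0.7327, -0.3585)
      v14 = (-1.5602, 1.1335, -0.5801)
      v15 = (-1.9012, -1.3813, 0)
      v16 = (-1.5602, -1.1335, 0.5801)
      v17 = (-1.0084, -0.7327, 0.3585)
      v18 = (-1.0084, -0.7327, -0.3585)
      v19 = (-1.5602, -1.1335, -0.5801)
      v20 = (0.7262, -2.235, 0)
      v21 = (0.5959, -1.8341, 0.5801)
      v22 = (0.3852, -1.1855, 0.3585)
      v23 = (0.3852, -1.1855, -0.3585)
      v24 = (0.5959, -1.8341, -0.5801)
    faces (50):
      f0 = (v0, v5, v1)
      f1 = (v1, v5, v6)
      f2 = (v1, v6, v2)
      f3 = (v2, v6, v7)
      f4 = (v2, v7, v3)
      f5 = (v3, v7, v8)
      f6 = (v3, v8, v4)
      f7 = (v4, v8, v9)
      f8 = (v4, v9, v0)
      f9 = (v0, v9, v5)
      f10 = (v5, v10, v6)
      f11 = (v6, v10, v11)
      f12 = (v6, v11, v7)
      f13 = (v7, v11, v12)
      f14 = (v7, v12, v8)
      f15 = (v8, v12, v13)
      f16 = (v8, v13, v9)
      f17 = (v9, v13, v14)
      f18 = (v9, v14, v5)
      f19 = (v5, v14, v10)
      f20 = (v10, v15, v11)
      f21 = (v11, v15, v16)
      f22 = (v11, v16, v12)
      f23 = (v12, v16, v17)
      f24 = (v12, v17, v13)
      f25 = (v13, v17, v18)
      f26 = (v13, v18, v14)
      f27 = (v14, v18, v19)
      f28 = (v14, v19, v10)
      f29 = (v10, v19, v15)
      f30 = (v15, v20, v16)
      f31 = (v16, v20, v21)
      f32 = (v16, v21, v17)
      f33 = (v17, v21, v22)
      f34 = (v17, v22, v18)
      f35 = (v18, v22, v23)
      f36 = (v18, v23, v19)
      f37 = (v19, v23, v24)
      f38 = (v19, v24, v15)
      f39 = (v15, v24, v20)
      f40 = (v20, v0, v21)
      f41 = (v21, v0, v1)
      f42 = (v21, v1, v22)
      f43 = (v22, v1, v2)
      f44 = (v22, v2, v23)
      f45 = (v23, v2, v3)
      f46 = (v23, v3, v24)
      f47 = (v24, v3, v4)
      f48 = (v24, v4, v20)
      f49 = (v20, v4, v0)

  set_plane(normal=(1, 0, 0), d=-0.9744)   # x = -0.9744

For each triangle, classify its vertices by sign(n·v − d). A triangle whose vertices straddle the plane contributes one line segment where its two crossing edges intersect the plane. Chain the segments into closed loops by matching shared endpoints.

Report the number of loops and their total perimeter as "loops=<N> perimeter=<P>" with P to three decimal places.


loops=2 perimeter=6.646

Straddling triangles (20 of 50):
  (v5,v10,v6) [+-+] → (-0.9744, 1.68244, 0)–(-0.9744, 1.54936, 0.215304)  len=0.2531
  (v6,v10,v11) [+--] → (-0.9744, 1.54936, 0.215304)–(-0.9744, 1.32385, 0.5801)  len=0.4289
  (v6,v11,v7) [+-+] → (-0.9744, 1.32385, 0.5801)–(-0.9744, 1.14916, 0.513372)  len=0.1870
  (v7,v11,v12) [+--] → (-0.9744, 1.14916, 0.513372)–(-0.9744, 0.743747, 0.3585)  len=0.4340
  (v7,v12,v8) [+-+] → (-0.9744, 0.743747, 0.3585)–(-0.9744, 0.743747, 0.341007)  len=0.0175
  (v8,v12,v13) [+--] → (-0.9744, 0.743747, 0.341007)–(-0.9744, 0.743747, -0.3585)  len=0.6995
  (v8,v13,v9) [+-+] → (-0.9744, 0.743747, -0.3585)–(-0.9744, 0.756042, -0.363196)  len=0.0132
  (v9,v13,v14) [+--] → (-0.9744, 0.756042, -0.363196)–(-0.9744, 1.32385, -0.5801)  len=0.6078
  (v9,v14,v5) [+-+] → (-0.9744, 1.32385, -0.5801)–(-0.9744, 1.41572, -0.431472)  len=0.1747
  (v5,v14,v10) [+--] → (-0.9744, 1.41572, -0.431472)–(-0.9744, 1.68244, 0)  len=0.5073
  (v15,v20,v16) [-+-] → (-0.9744, -1.68244, 0)–(-0.9744, -1.41572, 0.431472)  len=0.5073
  (v16,v20,v21) [-++] → (-0.9744, -1.41572, 0.431472)–(-0.9744, -1.32385, 0.5801)  len=0.1747
  (v16,v21,v17) [-+-] → (-0.9744, -1.32385, 0.5801)–(-0.9744, -0.756042, 0.363196)  len=0.6078
  (v17,v21,v22) [-++] → (-0.9744, -0.756042, 0.363196)–(-0.9744, -0.743747, 0.3585)  len=0.0132
  (v17,v22,v18) [-+-] → (-0.9744, -0.743747, 0.3585)–(-0.9744, -0.743747, -0.341007)  len=0.6995
  (v18,v22,v23) [-++] → (-0.9744, -0.743747, -0.341007)–(-0.9744, -0.743747, -0.3585)  len=0.0175
  (v18,v23,v19) [-+-] → (-0.9744, -0.743747, -0.3585)–(-0.9744, -1.14916, -0.513372)  len=0.4340
  (v19,v23,v24) [-++] → (-0.9744, -1.14916, -0.513372)–(-0.9744, -1.32385, -0.5801)  len=0.1870
  (v19,v24,v15) [-+-] → (-0.9744, -1.32385, -0.5801)–(-0.9744, -1.54936, -0.215304)  len=0.4289
  (v15,v24,v20) [-++] → (-0.9744, -1.54936, -0.215304)–(-0.9744, -1.68244, 0)  len=0.2531

Chained into 2 loop(s):
  loop 1: 10 segments, perimeter = 3.3229
  loop 2: 10 segments, perimeter = 3.3229
Total perimeter = 6.646


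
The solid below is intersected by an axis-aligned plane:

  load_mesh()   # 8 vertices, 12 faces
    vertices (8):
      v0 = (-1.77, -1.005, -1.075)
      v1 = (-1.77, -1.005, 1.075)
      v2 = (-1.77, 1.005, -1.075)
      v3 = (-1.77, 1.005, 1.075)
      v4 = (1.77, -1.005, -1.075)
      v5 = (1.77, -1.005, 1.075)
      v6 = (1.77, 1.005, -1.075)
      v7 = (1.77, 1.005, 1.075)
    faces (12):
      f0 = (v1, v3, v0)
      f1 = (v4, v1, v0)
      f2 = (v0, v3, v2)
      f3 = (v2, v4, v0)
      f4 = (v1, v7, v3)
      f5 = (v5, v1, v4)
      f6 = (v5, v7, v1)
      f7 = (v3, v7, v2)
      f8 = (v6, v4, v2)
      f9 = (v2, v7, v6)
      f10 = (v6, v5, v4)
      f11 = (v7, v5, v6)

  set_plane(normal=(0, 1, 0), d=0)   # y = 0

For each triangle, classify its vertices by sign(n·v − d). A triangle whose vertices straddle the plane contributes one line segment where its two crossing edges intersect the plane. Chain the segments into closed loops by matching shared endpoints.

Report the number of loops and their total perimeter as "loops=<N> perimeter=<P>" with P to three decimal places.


loops=1 perimeter=11.380

Straddling triangles (8 of 12):
  (v1,v3,v0) [-+-] → (-1.77, 0, 1.075)–(-1.77, 0, 0)  len=1.0750
  (v0,v3,v2) [-++] → (-1.77, 0, 0)–(-1.77, 0, -1.075)  len=1.0750
  (v2,v4,v0) [+--] → (0, 0, -1.075)–(-1.77, 0, -1.075)  len=1.7700
  (v1,v7,v3) [-++] → (0, 0, 1.075)–(-1.77, 0, 1.075)  len=1.7700
  (v5,v7,v1) [-+-] → (1.77, 0, 1.075)–(0, 0, 1.075)  len=1.7700
  (v6,v4,v2) [+-+] → (1.77, 0, -1.075)–(0, 0, -1.075)  len=1.7700
  (v6,v5,v4) [+--] → (1.77, 0, 0)–(1.77, 0, -1.075)  len=1.0750
  (v7,v5,v6) [+-+] → (1.77, 0, 1.075)–(1.77, 0, 0)  len=1.0750

Chained into 1 loop(s):
  loop 1: 8 segments, perimeter = 11.3800
Total perimeter = 11.380


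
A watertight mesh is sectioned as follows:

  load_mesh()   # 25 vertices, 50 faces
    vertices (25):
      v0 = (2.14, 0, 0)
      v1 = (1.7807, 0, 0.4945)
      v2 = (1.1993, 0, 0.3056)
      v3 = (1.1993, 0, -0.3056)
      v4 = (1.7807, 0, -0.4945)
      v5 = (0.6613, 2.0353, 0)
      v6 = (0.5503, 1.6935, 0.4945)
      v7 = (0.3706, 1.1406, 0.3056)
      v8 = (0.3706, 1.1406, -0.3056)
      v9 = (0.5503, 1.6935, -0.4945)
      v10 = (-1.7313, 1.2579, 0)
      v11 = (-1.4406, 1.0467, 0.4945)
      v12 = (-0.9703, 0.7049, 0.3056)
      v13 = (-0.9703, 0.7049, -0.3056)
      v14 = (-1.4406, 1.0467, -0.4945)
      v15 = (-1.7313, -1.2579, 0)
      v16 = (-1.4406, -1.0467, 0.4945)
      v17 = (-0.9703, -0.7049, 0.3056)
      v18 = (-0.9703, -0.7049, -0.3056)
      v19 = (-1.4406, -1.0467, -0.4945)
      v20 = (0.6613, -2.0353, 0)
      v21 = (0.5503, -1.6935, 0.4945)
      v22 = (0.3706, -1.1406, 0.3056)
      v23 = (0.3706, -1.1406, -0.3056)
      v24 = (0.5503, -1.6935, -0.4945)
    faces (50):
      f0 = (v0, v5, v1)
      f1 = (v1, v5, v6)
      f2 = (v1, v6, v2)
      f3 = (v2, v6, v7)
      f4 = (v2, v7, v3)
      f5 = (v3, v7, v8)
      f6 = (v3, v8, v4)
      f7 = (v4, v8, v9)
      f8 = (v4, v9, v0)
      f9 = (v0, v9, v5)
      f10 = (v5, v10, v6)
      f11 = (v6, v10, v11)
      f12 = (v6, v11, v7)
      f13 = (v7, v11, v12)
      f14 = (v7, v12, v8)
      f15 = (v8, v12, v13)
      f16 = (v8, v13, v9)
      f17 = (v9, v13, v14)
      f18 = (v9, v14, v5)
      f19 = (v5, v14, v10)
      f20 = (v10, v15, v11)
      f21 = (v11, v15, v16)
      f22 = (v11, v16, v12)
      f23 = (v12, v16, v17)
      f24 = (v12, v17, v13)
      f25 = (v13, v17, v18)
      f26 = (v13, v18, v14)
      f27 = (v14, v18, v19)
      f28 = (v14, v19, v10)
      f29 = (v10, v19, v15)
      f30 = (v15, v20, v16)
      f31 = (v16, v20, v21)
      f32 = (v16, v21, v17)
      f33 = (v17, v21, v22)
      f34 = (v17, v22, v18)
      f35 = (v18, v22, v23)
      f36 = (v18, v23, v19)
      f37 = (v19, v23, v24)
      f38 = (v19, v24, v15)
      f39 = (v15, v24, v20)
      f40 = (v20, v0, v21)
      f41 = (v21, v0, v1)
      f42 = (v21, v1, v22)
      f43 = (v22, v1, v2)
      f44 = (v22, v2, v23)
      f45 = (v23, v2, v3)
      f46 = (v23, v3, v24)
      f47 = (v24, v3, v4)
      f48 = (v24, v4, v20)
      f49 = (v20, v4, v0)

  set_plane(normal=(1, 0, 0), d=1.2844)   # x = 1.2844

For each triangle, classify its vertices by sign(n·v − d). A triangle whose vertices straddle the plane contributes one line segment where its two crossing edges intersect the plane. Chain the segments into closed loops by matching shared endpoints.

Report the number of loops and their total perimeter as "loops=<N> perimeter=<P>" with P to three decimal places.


Straddling triangles (14 of 50):
  (v0,v5,v1) [+-+] → (1.2844, 1.17766, 0)–(1.2844, 0.902376, 0.275257)  len=0.3893
  (v1,v5,v6) [+--] → (1.2844, 0.902376, 0.275257)–(1.2844, 0.683098, 0.4945)  len=0.3101
  (v1,v6,v2) [+--] → (1.2844, 0.683098, 0.4945)–(1.2844, 0, 0.333249)  len=0.7019
  (v3,v8,v4) [--+] → (1.2844, 0.401447, -0.428015)–(1.2844, 0, -0.333249)  len=0.4125
  (v4,v8,v9) [+--] → (1.2844, 0.401447, -0.428015)–(1.2844, 0.683098, -0.4945)  len=0.2894
  (v4,v9,v0) [+-+] → (1.2844, 0.683098, -0.4945)–(1.2844, 0.911467, -0.266147)  len=0.3230
  (v0,v9,v5) [+--] → (1.2844, 0.911467, -0.266147)–(1.2844, 1.17766, 0)  len=0.3764
  (v20,v0,v21) [-+-] → (1.2844, -1.17766, 0)–(1.2844, -0.911467, 0.266147)  len=0.3764
  (v21,v0,v1) [-++] → (1.2844, -0.911467, 0.266147)–(1.2844, -0.683098, 0.4945)  len=0.3230
  (v21,v1,v22) [-+-] → (1.2844, -0.683098, 0.4945)–(1.2844, -0.401447, 0.428015)  len=0.2894
  (v22,v1,v2) [-+-] → (1.2844, -0.401447, 0.428015)–(1.2844, 0, 0.333249)  len=0.4125
  (v24,v3,v4) [--+] → (1.2844, 0, -0.333249)–(1.2844, -0.683098, -0.4945)  len=0.7019
  (v24,v4,v20) [-+-] → (1.2844, -0.683098, -0.4945)–(1.2844, -0.902376, -0.275257)  len=0.3101
  (v20,v4,v0) [-++] → (1.2844, -0.902376, -0.275257)–(1.2844, -1.17766, 0)  len=0.3893

Chained into 1 loop(s):
  loop 1: 14 segments, perimeter = 5.6050
Total perimeter = 5.605

loops=1 perimeter=5.605


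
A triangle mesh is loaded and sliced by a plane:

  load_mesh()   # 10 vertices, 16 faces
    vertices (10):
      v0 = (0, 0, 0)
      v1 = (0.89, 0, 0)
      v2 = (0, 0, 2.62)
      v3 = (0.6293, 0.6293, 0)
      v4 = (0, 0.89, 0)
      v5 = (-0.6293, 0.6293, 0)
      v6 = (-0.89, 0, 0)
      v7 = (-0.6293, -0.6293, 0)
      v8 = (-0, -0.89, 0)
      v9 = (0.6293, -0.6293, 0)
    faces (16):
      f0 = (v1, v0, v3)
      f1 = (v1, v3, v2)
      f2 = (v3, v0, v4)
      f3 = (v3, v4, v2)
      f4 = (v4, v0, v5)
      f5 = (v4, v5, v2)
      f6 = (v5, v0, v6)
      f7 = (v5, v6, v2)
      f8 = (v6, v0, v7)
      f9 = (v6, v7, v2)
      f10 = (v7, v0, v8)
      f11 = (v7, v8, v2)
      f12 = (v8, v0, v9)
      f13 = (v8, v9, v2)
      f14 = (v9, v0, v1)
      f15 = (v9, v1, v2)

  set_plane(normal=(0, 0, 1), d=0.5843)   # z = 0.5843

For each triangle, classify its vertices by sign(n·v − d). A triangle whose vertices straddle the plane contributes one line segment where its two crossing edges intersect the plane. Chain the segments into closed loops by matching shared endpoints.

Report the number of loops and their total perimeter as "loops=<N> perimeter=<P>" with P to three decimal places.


loops=1 perimeter=4.234

Straddling triangles (8 of 16):
  (v1,v3,v2) [--+] → (0.488956, 0.488956, 0.5843)–(0.691516, 0, 0.5843)  len=0.5293
  (v3,v4,v2) [--+] → (0, 0.691516, 0.5843)–(0.488956, 0.488956, 0.5843)  len=0.5293
  (v4,v5,v2) [--+] → (-0.488956, 0.488956, 0.5843)–(0, 0.691516, 0.5843)  len=0.5293
  (v5,v6,v2) [--+] → (-0.691516, 0, 0.5843)–(-0.488956, 0.488956, 0.5843)  len=0.5293
  (v6,v7,v2) [--+] → (-0.488956, -0.488956, 0.5843)–(-0.691516, 0, 0.5843)  len=0.5293
  (v7,v8,v2) [--+] → (0, -0.691516, 0.5843)–(-0.488956, -0.488956, 0.5843)  len=0.5293
  (v8,v9,v2) [--+] → (0.488956, -0.488956, 0.5843)–(0, -0.691516, 0.5843)  len=0.5293
  (v9,v1,v2) [--+] → (0.691516, 0, 0.5843)–(0.488956, -0.488956, 0.5843)  len=0.5293

Chained into 1 loop(s):
  loop 1: 8 segments, perimeter = 4.2340
Total perimeter = 4.234


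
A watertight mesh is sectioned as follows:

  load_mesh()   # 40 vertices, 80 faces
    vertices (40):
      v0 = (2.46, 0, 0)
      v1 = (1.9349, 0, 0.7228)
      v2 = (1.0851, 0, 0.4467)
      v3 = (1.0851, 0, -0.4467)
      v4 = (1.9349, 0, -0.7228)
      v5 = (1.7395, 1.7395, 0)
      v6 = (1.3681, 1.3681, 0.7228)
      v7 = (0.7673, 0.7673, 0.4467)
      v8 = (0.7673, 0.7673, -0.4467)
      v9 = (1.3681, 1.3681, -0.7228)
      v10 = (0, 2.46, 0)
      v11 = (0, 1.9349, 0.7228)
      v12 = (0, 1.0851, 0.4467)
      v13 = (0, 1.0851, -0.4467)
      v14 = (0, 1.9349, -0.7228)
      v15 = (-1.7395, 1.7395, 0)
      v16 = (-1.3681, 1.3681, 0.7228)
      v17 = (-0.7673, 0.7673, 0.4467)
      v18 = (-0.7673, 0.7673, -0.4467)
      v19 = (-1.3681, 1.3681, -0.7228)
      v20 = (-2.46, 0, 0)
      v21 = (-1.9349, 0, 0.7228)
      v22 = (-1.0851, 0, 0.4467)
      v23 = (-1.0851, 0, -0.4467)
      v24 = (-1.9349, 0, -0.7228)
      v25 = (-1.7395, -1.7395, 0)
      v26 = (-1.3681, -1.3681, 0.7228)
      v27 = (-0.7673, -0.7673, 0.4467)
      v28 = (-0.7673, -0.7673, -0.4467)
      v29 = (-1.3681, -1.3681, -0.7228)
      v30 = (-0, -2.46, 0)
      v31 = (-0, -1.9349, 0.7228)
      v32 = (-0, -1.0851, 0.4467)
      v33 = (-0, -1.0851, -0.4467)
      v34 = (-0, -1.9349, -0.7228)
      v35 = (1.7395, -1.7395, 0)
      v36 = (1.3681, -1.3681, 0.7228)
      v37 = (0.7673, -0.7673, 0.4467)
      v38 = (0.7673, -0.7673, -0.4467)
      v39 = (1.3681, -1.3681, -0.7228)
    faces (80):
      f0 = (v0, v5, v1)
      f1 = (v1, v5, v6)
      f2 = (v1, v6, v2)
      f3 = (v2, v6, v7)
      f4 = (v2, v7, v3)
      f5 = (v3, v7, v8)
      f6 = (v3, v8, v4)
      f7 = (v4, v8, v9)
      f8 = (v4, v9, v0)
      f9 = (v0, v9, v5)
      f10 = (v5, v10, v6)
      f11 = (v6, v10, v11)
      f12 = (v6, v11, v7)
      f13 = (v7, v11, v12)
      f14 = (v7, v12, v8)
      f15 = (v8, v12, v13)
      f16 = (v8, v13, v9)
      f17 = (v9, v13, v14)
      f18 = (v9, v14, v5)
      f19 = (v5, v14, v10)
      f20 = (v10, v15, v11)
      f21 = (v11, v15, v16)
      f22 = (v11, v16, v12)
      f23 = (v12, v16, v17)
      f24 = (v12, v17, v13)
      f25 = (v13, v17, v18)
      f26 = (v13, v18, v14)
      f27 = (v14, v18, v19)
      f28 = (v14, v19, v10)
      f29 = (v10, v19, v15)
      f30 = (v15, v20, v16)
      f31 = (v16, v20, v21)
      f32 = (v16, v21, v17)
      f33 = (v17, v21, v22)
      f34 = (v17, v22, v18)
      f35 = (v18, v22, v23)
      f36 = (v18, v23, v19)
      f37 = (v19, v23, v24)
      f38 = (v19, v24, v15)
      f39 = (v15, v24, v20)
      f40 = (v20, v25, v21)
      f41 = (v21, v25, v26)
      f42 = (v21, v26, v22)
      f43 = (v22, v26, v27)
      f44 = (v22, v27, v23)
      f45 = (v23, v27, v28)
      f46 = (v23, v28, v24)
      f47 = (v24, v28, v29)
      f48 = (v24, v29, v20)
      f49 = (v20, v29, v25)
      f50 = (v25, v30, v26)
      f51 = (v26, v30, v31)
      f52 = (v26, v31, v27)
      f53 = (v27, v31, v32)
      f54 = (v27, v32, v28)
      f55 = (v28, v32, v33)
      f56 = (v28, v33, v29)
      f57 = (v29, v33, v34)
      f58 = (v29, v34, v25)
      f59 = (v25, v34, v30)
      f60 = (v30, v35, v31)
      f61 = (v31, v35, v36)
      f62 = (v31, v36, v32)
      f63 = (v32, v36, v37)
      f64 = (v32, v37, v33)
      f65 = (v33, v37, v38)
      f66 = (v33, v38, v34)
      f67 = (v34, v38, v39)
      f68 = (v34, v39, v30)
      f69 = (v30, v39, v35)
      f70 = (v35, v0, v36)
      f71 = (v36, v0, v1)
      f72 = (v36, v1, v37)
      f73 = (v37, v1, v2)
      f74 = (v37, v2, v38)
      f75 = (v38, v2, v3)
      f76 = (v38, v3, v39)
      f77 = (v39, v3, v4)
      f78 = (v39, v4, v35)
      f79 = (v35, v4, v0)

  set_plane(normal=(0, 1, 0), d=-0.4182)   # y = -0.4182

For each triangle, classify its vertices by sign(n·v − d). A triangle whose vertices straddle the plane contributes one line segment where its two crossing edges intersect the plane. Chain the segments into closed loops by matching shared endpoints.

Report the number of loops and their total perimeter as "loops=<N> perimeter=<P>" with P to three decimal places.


Straddling triangles (20 of 80):
  (v20,v25,v21) [+-+] → (-2.28678, -0.4182, 0)–(-1.88792, -0.4182, 0.549029)  len=0.6786
  (v21,v25,v26) [+--] → (-1.88792, -0.4182, 0.549029)–(-1.76164, -0.4182, 0.7228)  len=0.2148
  (v21,v26,v22) [+-+] → (-1.76164, -0.4182, 0.7228)–(-1.17161, -0.4182, 0.531098)  len=0.6204
  (v22,v26,v27) [+--] → (-1.17161, -0.4182, 0.531098)–(-0.91189, -0.4182, 0.4467)  len=0.2731
  (v22,v27,v23) [+-+] → (-0.91189, -0.4182, 0.4467)–(-0.91189, -0.4182, 0.040228)  len=0.4065
  (v23,v27,v28) [+--] → (-0.91189, -0.4182, 0.040228)–(-0.91189, -0.4182, -0.4467)  len=0.4869
  (v23,v28,v24) [+-+] → (-0.91189, -0.4182, -0.4467)–(-1.29853, -0.4182, -0.572318)  len=0.4065
  (v24,v28,v29) [+--] → (-1.29853, -0.4182, -0.572318)–(-1.76164, -0.4182, -0.7228)  len=0.4870
  (v24,v29,v20) [+-+] → (-1.76164, -0.4182, -0.7228)–(-2.12623, -0.4182, -0.220945)  len=0.6203
  (v20,v29,v25) [+--] → (-2.12623, -0.4182, -0.220945)–(-2.28678, -0.4182, 0)  len=0.2731
  (v35,v0,v36) [-+-] → (2.28678, -0.4182, 0)–(2.12623, -0.4182, 0.220945)  len=0.2731
  (v36,v0,v1) [-++] → (2.12623, -0.4182, 0.220945)–(1.76164, -0.4182, 0.7228)  len=0.6203
  (v36,v1,v37) [-+-] → (1.76164, -0.4182, 0.7228)–(1.29853, -0.4182, 0.572318)  len=0.4870
  (v37,v1,v2) [-++] → (1.29853, -0.4182, 0.572318)–(0.91189, -0.4182, 0.4467)  len=0.4065
  (v37,v2,v38) [-+-] → (0.91189, -0.4182, 0.4467)–(0.91189, -0.4182, -0.040228)  len=0.4869
  (v38,v2,v3) [-++] → (0.91189, -0.4182, -0.040228)–(0.91189, -0.4182, -0.4467)  len=0.4065
  (v38,v3,v39) [-+-] → (0.91189, -0.4182, -0.4467)–(1.17161, -0.4182, -0.531098)  len=0.2731
  (v39,v3,v4) [-++] → (1.17161, -0.4182, -0.531098)–(1.76164, -0.4182, -0.7228)  len=0.6204
  (v39,v4,v35) [-+-] → (1.76164, -0.4182, -0.7228)–(1.88792, -0.4182, -0.549029)  len=0.2148
  (v35,v4,v0) [-++] → (1.88792, -0.4182, -0.549029)–(2.28678, -0.4182, 0)  len=0.6786

Chained into 2 loop(s):
  loop 1: 10 segments, perimeter = 4.4672
  loop 2: 10 segments, perimeter = 4.4672
Total perimeter = 8.934

loops=2 perimeter=8.934


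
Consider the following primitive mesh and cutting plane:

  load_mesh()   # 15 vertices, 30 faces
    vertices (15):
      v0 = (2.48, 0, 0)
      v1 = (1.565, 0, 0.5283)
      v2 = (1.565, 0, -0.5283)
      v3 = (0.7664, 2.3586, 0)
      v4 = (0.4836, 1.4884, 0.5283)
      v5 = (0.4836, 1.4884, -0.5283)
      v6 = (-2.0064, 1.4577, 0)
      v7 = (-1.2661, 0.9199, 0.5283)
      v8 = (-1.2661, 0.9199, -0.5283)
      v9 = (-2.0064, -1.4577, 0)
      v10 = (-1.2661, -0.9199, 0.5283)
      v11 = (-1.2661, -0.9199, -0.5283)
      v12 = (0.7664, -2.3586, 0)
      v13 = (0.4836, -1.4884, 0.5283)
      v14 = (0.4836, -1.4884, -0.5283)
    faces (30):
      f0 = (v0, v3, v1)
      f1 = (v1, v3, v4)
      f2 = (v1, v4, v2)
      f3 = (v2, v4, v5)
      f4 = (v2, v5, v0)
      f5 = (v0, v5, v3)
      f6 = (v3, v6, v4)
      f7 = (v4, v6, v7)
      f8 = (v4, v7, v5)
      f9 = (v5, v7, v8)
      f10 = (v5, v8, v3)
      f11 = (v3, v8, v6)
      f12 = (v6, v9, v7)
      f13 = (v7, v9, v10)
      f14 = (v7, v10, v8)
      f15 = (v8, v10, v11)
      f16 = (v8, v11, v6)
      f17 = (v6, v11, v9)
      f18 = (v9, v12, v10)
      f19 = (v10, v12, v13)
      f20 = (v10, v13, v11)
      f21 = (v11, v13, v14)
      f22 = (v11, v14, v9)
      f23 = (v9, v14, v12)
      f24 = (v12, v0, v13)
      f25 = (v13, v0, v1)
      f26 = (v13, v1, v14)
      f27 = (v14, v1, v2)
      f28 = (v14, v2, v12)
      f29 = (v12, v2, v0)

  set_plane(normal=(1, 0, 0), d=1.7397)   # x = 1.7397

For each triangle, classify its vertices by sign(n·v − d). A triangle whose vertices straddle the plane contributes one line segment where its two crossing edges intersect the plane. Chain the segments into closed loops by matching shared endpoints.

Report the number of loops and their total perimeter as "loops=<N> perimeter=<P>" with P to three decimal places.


Straddling triangles (6 of 30):
  (v0,v3,v1) [+--] → (1.7397, 1.01895, 0)–(1.7397, 0, 0.427432)  len=1.1050
  (v2,v5,v0) [--+] → (1.7397, 0.551925, -0.195903)–(1.7397, 0, -0.427432)  len=0.5985
  (v0,v5,v3) [+--] → (1.7397, 0.551925, -0.195903)–(1.7397, 1.01895, 0)  len=0.5064
  (v12,v0,v13) [-+-] → (1.7397, -1.01895, 0)–(1.7397, -0.551925, 0.195903)  len=0.5064
  (v13,v0,v1) [-+-] → (1.7397, -0.551925, 0.195903)–(1.7397, 0, 0.427432)  len=0.5985
  (v12,v2,v0) [--+] → (1.7397, 0, -0.427432)–(1.7397, -1.01895, 0)  len=1.1050

Chained into 1 loop(s):
  loop 1: 6 segments, perimeter = 4.4199
Total perimeter = 4.420

loops=1 perimeter=4.420


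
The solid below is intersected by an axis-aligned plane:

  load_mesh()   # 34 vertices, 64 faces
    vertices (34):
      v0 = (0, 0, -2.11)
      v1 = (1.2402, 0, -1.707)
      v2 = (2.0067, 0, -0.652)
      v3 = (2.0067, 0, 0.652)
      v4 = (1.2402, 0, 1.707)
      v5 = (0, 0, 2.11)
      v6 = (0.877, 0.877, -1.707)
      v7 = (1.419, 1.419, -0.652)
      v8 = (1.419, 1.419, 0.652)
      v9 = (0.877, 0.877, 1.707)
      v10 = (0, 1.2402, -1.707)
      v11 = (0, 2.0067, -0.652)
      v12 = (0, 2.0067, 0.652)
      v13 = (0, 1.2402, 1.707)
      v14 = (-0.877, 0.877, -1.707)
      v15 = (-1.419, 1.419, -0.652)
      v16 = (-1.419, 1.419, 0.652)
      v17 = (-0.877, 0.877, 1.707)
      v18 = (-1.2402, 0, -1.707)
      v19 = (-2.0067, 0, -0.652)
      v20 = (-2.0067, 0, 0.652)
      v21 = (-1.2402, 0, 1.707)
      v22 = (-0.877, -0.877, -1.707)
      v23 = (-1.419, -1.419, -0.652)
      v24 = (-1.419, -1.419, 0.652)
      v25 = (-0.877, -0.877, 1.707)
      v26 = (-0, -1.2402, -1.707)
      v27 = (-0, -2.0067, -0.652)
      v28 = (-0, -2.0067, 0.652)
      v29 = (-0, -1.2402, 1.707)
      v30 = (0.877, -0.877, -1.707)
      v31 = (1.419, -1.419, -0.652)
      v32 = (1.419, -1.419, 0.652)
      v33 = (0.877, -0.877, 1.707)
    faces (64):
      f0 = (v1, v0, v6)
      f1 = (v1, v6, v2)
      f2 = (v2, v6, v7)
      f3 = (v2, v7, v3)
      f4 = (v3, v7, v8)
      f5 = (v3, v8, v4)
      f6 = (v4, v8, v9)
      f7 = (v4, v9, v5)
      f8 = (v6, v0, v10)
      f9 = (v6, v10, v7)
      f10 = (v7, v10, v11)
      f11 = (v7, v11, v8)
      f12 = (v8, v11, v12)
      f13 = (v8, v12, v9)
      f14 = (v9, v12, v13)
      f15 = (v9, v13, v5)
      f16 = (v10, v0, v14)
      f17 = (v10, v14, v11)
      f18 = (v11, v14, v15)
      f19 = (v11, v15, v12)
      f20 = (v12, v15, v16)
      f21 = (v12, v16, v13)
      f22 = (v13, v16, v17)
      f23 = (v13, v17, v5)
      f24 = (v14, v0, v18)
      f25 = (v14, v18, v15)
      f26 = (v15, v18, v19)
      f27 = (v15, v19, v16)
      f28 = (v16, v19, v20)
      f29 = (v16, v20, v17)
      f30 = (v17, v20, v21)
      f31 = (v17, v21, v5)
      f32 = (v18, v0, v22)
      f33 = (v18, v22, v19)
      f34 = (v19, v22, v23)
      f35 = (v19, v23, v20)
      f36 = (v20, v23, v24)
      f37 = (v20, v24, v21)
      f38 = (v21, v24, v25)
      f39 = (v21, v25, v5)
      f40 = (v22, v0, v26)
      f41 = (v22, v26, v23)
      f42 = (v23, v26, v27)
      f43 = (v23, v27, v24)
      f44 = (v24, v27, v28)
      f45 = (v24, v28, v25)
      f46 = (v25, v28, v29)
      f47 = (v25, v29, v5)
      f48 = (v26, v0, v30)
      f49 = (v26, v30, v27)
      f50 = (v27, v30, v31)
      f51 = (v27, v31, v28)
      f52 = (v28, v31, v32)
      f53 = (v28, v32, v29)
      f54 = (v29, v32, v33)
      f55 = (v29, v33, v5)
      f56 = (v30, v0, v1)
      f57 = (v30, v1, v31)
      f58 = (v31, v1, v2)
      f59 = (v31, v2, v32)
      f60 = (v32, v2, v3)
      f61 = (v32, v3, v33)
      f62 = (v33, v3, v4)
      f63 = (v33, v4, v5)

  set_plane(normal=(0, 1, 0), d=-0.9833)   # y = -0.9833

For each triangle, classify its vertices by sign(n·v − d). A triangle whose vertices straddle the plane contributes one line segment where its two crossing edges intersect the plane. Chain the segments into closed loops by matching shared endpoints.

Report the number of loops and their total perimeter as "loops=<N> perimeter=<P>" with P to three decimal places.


Straddling triangles (20 of 64):
  (v19,v22,v23) [++-] → (-0.9833, -0.9833, -1.50009)–(-1.59945, -0.9833, -0.652)  len=1.0483
  (v19,v23,v20) [+-+] → (-1.59945, -0.9833, -0.652)–(-1.59945, -0.9833, -0.25161)  len=0.4004
  (v20,v23,v24) [+--] → (-1.59945, -0.9833, -0.25161)–(-1.59945, -0.9833, 0.652)  len=0.9036
  (v20,v24,v21) [+-+] → (-1.59945, -0.9833, 0.652)–(-1.3641, -0.9833, 0.975935)  len=0.4004
  (v21,v24,v25) [+-+] → (-1.3641, -0.9833, 0.975935)–(-0.9833, -0.9833, 1.50009)  len=0.6479
  (v22,v0,v26) [++-] → (0, -0.9833, -1.79048)–(-0.620323, -0.9833, -1.707)  len=0.6259
  (v22,v26,v23) [+--] → (-0.620323, -0.9833, -1.707)–(-0.9833, -0.9833, -1.50009)  len=0.4178
  (v24,v28,v25) [--+] → (-0.794478, -0.9833, 1.60773)–(-0.9833, -0.9833, 1.50009)  len=0.2173
  (v25,v28,v29) [+--] → (-0.794478, -0.9833, 1.60773)–(-0.620323, -0.9833, 1.707)  len=0.2005
  (v25,v29,v5) [+-+] → (-0.620323, -0.9833, 1.707)–(0, -0.9833, 1.79048)  len=0.6259
  (v26,v0,v30) [-++] → (0, -0.9833, -1.79048)–(0.620323, -0.9833, -1.707)  len=0.6259
  (v26,v30,v27) [-+-] → (0.620323, -0.9833, -1.707)–(0.794478, -0.9833, -1.60773)  len=0.2005
  (v27,v30,v31) [-+-] → (0.794478, -0.9833, -1.60773)–(0.9833, -0.9833, -1.50009)  len=0.2173
  (v29,v32,v33) [--+] → (0.9833, -0.9833, 1.50009)–(0.620323, -0.9833, 1.707)  len=0.4178
  (v29,v33,v5) [-++] → (0.620323, -0.9833, 1.707)–(0, -0.9833, 1.79048)  len=0.6259
  (v30,v1,v31) [++-] → (1.3641, -0.9833, -0.975935)–(0.9833, -0.9833, -1.50009)  len=0.6479
  (v31,v1,v2) [-++] → (1.3641, -0.9833, -0.975935)–(1.59945, -0.9833, -0.652)  len=0.4004
  (v31,v2,v32) [-+-] → (1.59945, -0.9833, -0.652)–(1.59945, -0.9833, 0.25161)  len=0.9036
  (v32,v2,v3) [-++] → (1.59945, -0.9833, 0.25161)–(1.59945, -0.9833, 0.652)  len=0.4004
  (v32,v3,v33) [-++] → (1.59945, -0.9833, 0.652)–(0.9833, -0.9833, 1.50009)  len=1.0483

Chained into 1 loop(s):
  loop 1: 20 segments, perimeter = 10.9760
Total perimeter = 10.976

loops=1 perimeter=10.976


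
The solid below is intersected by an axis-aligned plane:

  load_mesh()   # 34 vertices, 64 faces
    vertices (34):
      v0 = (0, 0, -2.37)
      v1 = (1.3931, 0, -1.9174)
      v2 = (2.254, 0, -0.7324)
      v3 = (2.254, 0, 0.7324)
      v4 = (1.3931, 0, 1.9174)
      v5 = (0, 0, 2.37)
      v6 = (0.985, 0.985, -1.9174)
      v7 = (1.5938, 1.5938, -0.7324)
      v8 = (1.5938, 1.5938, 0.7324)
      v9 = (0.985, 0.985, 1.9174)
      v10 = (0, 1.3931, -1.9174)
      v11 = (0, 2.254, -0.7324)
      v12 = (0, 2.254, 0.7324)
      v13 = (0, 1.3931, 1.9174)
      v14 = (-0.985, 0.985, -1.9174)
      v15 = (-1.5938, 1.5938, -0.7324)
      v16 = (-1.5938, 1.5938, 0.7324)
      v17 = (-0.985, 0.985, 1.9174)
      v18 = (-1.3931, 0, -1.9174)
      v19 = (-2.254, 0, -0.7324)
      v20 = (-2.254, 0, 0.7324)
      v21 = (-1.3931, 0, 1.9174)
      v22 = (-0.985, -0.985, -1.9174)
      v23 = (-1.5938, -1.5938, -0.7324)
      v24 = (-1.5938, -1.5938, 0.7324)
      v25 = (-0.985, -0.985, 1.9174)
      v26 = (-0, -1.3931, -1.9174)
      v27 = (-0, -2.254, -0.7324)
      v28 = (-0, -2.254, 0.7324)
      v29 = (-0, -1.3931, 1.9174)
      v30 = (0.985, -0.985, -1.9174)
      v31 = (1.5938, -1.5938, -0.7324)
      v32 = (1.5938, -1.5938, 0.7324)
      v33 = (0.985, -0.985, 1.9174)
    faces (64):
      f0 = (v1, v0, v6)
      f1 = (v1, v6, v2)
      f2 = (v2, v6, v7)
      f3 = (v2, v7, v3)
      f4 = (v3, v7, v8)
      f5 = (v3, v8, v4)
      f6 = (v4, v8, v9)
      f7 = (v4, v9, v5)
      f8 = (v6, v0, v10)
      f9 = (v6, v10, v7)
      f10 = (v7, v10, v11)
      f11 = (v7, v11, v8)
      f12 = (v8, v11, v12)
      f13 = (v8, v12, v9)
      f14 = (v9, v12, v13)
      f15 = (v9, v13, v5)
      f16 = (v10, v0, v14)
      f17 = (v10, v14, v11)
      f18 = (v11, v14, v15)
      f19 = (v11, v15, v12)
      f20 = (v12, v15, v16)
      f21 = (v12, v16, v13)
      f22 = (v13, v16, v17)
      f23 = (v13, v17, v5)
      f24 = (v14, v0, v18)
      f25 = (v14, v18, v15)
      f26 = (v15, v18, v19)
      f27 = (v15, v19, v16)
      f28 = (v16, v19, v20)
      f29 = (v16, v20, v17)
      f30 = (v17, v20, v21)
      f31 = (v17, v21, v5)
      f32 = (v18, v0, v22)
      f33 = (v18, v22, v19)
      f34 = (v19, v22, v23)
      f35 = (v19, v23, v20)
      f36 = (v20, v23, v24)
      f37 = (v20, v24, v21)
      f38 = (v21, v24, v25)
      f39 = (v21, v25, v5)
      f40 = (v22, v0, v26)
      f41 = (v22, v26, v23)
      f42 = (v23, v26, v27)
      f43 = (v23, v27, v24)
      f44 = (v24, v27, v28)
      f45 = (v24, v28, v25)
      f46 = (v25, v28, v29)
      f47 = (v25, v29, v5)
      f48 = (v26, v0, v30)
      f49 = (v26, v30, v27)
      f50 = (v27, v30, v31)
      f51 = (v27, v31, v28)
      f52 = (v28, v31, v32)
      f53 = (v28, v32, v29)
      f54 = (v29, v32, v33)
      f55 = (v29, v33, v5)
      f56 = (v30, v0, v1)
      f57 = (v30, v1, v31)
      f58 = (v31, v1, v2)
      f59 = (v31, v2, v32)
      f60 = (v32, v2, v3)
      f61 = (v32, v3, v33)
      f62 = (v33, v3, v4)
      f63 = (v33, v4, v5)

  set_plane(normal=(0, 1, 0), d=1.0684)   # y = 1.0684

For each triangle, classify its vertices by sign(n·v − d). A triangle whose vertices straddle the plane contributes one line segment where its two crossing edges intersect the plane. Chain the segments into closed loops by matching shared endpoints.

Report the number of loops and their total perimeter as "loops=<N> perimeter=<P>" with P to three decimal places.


Straddling triangles (20 of 64):
  (v2,v6,v7) [--+] → (1.0684, 1.0684, -1.75507)–(1.81144, 1.0684, -0.7324)  len=1.2641
  (v2,v7,v3) [-+-] → (1.81144, 1.0684, -0.7324)–(1.81144, 1.0684, -0.249525)  len=0.4829
  (v3,v7,v8) [-++] → (1.81144, 1.0684, -0.249525)–(1.81144, 1.0684, 0.7324)  len=0.9819
  (v3,v8,v4) [-+-] → (1.81144, 1.0684, 0.7324)–(1.52764, 1.0684, 1.12304)  len=0.4828
  (v4,v8,v9) [-+-] → (1.52764, 1.0684, 1.12304)–(1.0684, 1.0684, 1.75507)  len=0.7813
  (v6,v0,v10) [--+] → (0, 1.0684, -2.02289)–(0.783704, 1.0684, -1.9174)  len=0.7908
  (v6,v10,v7) [-++] → (0.783704, 1.0684, -1.9174)–(1.0684, 1.0684, -1.75507)  len=0.3277
  (v8,v12,v9) [++-] → (0.920265, 1.0684, 1.83952)–(1.0684, 1.0684, 1.75507)  len=0.1705
  (v9,v12,v13) [-++] → (0.920265, 1.0684, 1.83952)–(0.783704, 1.0684, 1.9174)  len=0.1572
  (v9,v13,v5) [-+-] → (0.783704, 1.0684, 1.9174)–(0, 1.0684, 2.02289)  len=0.7908
  (v10,v0,v14) [+--] → (0, 1.0684, -2.02289)–(-0.783704, 1.0684, -1.9174)  len=0.7908
  (v10,v14,v11) [+-+] → (-0.783704, 1.0684, -1.9174)–(-0.920265, 1.0684, -1.83952)  len=0.1572
  (v11,v14,v15) [+-+] → (-0.920265, 1.0684, -1.83952)–(-1.0684, 1.0684, -1.75507)  len=0.1705
  (v13,v16,v17) [++-] → (-1.0684, 1.0684, 1.75507)–(-0.783704, 1.0684, 1.9174)  len=0.3277
  (v13,v17,v5) [+--] → (-0.783704, 1.0684, 1.9174)–(0, 1.0684, 2.02289)  len=0.7908
  (v14,v18,v15) [--+] → (-1.52764, 1.0684, -1.12304)–(-1.0684, 1.0684, -1.75507)  len=0.7813
  (v15,v18,v19) [+--] → (-1.52764, 1.0684, -1.12304)–(-1.81144, 1.0684, -0.7324)  len=0.4828
  (v15,v19,v16) [+-+] → (-1.81144, 1.0684, -0.7324)–(-1.81144, 1.0684, 0.249525)  len=0.9819
  (v16,v19,v20) [+--] → (-1.81144, 1.0684, 0.249525)–(-1.81144, 1.0684, 0.7324)  len=0.4829
  (v16,v20,v17) [+--] → (-1.81144, 1.0684, 0.7324)–(-1.0684, 1.0684, 1.75507)  len=1.2641

Chained into 1 loop(s):
  loop 1: 20 segments, perimeter = 12.4600
Total perimeter = 12.460

loops=1 perimeter=12.460
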